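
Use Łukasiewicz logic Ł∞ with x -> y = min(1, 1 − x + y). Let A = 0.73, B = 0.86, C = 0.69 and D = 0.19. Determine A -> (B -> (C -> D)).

C -> D = min(1, 1 − 0.69 + 0.19) = min(1, 0.50) = 0.50
B -> (C -> D) = min(1, 1 − 0.86 + 0.50) = min(1, 0.64) = 0.64
A -> (B -> (C -> D)) = min(1, 1 − 0.73 + 0.64) = min(1, 0.91) = 0.91

0.91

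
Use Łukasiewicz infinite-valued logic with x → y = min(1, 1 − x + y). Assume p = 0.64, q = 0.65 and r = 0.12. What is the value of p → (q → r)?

q → r = min(1, 1 − 0.65 + 0.12) = min(1, 0.47) = 0.47
p → (q → r) = min(1, 1 − 0.64 + 0.47) = min(1, 0.83) = 0.83

0.83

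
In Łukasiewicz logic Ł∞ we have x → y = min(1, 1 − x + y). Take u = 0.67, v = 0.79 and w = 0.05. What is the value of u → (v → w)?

0.59

v → w = min(1, 1 − 0.79 + 0.05) = min(1, 0.26) = 0.26
u → (v → w) = min(1, 1 − 0.67 + 0.26) = min(1, 0.59) = 0.59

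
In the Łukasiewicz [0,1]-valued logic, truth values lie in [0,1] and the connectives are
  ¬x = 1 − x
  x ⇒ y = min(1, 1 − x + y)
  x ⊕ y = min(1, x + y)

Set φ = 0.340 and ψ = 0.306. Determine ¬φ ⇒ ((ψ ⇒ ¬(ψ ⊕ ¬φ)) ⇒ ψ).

0.918

¬φ = 1 − 0.340 = 0.660
ψ ⊕ ¬φ = min(1, 0.306 + 0.660) = min(1, 0.966) = 0.966
¬(ψ ⊕ ¬φ) = 1 − 0.966 = 0.034
ψ ⇒ ¬(ψ ⊕ ¬φ) = min(1, 1 − 0.306 + 0.034) = min(1, 0.728) = 0.728
(ψ ⇒ ¬(ψ ⊕ ¬φ)) ⇒ ψ = min(1, 1 − 0.728 + 0.306) = min(1, 0.578) = 0.578
¬φ ⇒ ((ψ ⇒ ¬(ψ ⊕ ¬φ)) ⇒ ψ) = min(1, 1 − 0.660 + 0.578) = min(1, 0.918) = 0.918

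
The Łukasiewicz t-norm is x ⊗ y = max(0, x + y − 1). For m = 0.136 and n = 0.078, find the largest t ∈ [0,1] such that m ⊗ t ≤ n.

The residuum of the Łukasiewicz t-norm gives the supremum: min(1, 1 − 0.136 + 0.078).
1 − 0.136 + 0.078 = 0.942, so t = min(1, 0.942) = 0.942.
Check: 0.136 ⊗ 0.942 = max(0, 0.078) = 0.078 ≤ 0.078.

0.942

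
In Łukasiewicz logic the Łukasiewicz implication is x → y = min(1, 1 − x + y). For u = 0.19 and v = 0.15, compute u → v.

u → v = min(1, 1 − 0.19 + 0.15) = min(1, 0.96) = 0.96
For comparison, the Gödel implication (1 if x ≤ y else y) would give 0.15.

0.96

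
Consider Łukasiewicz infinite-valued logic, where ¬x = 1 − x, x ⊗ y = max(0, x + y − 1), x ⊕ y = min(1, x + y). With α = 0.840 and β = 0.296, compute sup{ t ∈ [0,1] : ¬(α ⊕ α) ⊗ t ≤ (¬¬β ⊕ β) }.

1.000

α ⊕ α = min(1, 0.840 + 0.840) = min(1, 1.680) = 1.000
¬(α ⊕ α) = 1 − 1.000 = 0.000
So the left factor is ¬(α ⊕ α) = 0.000.
¬β = 1 − 0.296 = 0.704
¬¬β = 1 − 0.704 = 0.296
¬¬β ⊕ β = min(1, 0.296 + 0.296) = min(1, 0.592) = 0.592
So the right-hand bound is ¬¬β ⊕ β = 0.592.
The residuum of the Łukasiewicz t-norm gives the supremum: min(1, 1 − 0.000 + 0.592).
1 − 0.000 + 0.592 = 1.592, so t = min(1, 1.592) = 1.000.
Check: 0.000 ⊗ 1.000 = max(0, 0.000) = 0.000 ≤ 0.592.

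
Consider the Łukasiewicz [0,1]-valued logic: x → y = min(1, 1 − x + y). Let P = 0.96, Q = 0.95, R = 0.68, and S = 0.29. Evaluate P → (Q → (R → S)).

R → S = min(1, 1 − 0.68 + 0.29) = min(1, 0.61) = 0.61
Q → (R → S) = min(1, 1 − 0.95 + 0.61) = min(1, 0.66) = 0.66
P → (Q → (R → S)) = min(1, 1 − 0.96 + 0.66) = min(1, 0.70) = 0.70

0.70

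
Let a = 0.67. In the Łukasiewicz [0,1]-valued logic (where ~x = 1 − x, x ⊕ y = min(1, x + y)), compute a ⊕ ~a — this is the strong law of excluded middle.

1.00

~a = 1 − 0.67 = 0.33
a ⊕ ~a = min(1, 0.67 + 0.33) = min(1, 1.00) = 1.00
(As expected: always 1 in Ł∞ since a ⊕ (1−a) = 1.)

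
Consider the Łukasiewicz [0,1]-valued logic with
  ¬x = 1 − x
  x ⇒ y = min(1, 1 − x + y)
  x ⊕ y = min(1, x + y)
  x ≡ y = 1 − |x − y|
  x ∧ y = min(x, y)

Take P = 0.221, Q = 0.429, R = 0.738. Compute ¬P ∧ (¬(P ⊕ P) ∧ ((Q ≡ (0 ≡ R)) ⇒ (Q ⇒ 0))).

0.558

¬P = 1 − 0.221 = 0.779
P ⊕ P = min(1, 0.221 + 0.221) = min(1, 0.442) = 0.442
¬(P ⊕ P) = 1 − 0.442 = 0.558
0 ≡ R = 1 − |0.000 − 0.738| = 1 − 0.738 = 0.262
Q ≡ (0 ≡ R) = 1 − |0.429 − 0.262| = 1 − 0.167 = 0.833
Q ⇒ 0 = min(1, 1 − 0.429 + 0.000) = min(1, 0.571) = 0.571
(Q ≡ (0 ≡ R)) ⇒ (Q ⇒ 0) = min(1, 1 − 0.833 + 0.571) = min(1, 0.738) = 0.738
¬(P ⊕ P) ∧ ((Q ≡ (0 ≡ R)) ⇒ (Q ⇒ 0)) = min(0.558, 0.738) = 0.558
¬P ∧ (¬(P ⊕ P) ∧ ((Q ≡ (0 ≡ R)) ⇒ (Q ⇒ 0))) = min(0.779, 0.558) = 0.558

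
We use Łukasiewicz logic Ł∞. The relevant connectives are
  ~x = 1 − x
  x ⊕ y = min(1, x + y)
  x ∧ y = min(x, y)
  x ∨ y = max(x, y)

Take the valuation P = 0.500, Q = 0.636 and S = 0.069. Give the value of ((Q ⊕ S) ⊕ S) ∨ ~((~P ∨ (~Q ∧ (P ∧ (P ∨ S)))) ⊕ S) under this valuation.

Q ⊕ S = min(1, 0.636 + 0.069) = min(1, 0.705) = 0.705
(Q ⊕ S) ⊕ S = min(1, 0.705 + 0.069) = min(1, 0.774) = 0.774
~P = 1 − 0.500 = 0.500
~Q = 1 − 0.636 = 0.364
P ∨ S = max(0.500, 0.069) = 0.500
P ∧ (P ∨ S) = min(0.500, 0.500) = 0.500
~Q ∧ (P ∧ (P ∨ S)) = min(0.364, 0.500) = 0.364
~P ∨ (~Q ∧ (P ∧ (P ∨ S))) = max(0.500, 0.364) = 0.500
(~P ∨ (~Q ∧ (P ∧ (P ∨ S)))) ⊕ S = min(1, 0.500 + 0.069) = min(1, 0.569) = 0.569
~((~P ∨ (~Q ∧ (P ∧ (P ∨ S)))) ⊕ S) = 1 − 0.569 = 0.431
((Q ⊕ S) ⊕ S) ∨ ~((~P ∨ (~Q ∧ (P ∧ (P ∨ S)))) ⊕ S) = max(0.774, 0.431) = 0.774

0.774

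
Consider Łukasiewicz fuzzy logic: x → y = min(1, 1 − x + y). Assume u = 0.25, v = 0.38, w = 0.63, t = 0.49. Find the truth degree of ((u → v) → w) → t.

0.86

u → v = min(1, 1 − 0.25 + 0.38) = min(1, 1.13) = 1.00
(u → v) → w = min(1, 1 − 1.00 + 0.63) = min(1, 0.63) = 0.63
((u → v) → w) → t = min(1, 1 − 0.63 + 0.49) = min(1, 0.86) = 0.86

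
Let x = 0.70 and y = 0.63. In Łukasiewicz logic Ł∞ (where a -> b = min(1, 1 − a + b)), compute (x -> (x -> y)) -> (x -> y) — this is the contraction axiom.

x -> y = min(1, 1 − 0.70 + 0.63) = min(1, 0.93) = 0.93
x -> (x -> y) = min(1, 1 − 0.70 + 0.93) = min(1, 1.23) = 1.00
(x -> (x -> y)) -> (x -> y) = min(1, 1 − 1.00 + 0.93) = min(1, 0.93) = 0.93
(The value 0.93 < 1 shows this instance is not satisfied; fails in Ł∞ (the t-norm is not idempotent).)

0.93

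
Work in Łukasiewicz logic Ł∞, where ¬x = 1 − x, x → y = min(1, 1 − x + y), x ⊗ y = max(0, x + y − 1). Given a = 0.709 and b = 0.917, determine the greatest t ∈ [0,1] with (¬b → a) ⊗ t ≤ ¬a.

¬b = 1 − 0.917 = 0.083
¬b → a = min(1, 1 − 0.083 + 0.709) = min(1, 1.626) = 1.000
So the left factor is ¬b → a = 1.000.
¬a = 1 − 0.709 = 0.291
So the right-hand bound is ¬a = 0.291.
The residuum of the Łukasiewicz t-norm gives the supremum: min(1, 1 − 1.000 + 0.291).
1 − 1.000 + 0.291 = 0.291, so t = min(1, 0.291) = 0.291.
Check: 1.000 ⊗ 0.291 = max(0, 0.291) = 0.291 ≤ 0.291.

0.291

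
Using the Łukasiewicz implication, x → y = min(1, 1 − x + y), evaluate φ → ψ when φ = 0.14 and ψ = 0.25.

φ → ψ = min(1, 1 − 0.14 + 0.25) = min(1, 1.11) = 1.00
For comparison, the Gödel implication (1 if x ≤ y else y) would give 1.00.

1.00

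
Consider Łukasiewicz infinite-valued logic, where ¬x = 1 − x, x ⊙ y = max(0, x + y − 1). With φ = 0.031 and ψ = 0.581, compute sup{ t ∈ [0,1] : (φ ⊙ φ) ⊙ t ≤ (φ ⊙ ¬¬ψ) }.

φ ⊙ φ = max(0, 0.031 + 0.031 − 1) = max(0, -0.938) = 0.000
So the left factor is φ ⊙ φ = 0.000.
¬ψ = 1 − 0.581 = 0.419
¬¬ψ = 1 − 0.419 = 0.581
φ ⊙ ¬¬ψ = max(0, 0.031 + 0.581 − 1) = max(0, -0.388) = 0.000
So the right-hand bound is φ ⊙ ¬¬ψ = 0.000.
The residuum of the Łukasiewicz t-norm gives the supremum: min(1, 1 − 0.000 + 0.000).
1 − 0.000 + 0.000 = 1.000, so t = min(1, 1.000) = 1.000.
Check: 0.000 ⊙ 1.000 = max(0, 0.000) = 0.000 ≤ 0.000.

1.000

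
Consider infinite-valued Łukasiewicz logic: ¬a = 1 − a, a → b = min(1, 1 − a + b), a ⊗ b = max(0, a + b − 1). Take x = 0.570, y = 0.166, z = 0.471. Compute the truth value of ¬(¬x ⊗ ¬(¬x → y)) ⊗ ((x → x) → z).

0.471

¬x = 1 − 0.570 = 0.430
¬x → y = min(1, 1 − 0.430 + 0.166) = min(1, 0.736) = 0.736
¬(¬x → y) = 1 − 0.736 = 0.264
¬x ⊗ ¬(¬x → y) = max(0, 0.430 + 0.264 − 1) = max(0, -0.306) = 0.000
¬(¬x ⊗ ¬(¬x → y)) = 1 − 0.000 = 1.000
x → x = min(1, 1 − 0.570 + 0.570) = min(1, 1.000) = 1.000
(x → x) → z = min(1, 1 − 1.000 + 0.471) = min(1, 0.471) = 0.471
¬(¬x ⊗ ¬(¬x → y)) ⊗ ((x → x) → z) = max(0, 1.000 + 0.471 − 1) = max(0, 0.471) = 0.471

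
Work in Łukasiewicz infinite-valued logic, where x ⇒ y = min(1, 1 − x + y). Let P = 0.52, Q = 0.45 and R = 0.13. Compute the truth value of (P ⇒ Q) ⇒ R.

P ⇒ Q = min(1, 1 − 0.52 + 0.45) = min(1, 0.93) = 0.93
(P ⇒ Q) ⇒ R = min(1, 1 − 0.93 + 0.13) = min(1, 0.20) = 0.20

0.20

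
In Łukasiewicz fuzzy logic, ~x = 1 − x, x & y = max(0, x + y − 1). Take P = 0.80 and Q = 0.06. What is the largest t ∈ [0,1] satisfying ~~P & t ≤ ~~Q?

~P = 1 − 0.80 = 0.20
~~P = 1 − 0.20 = 0.80
So the left factor is ~~P = 0.80.
~Q = 1 − 0.06 = 0.94
~~Q = 1 − 0.94 = 0.06
So the right-hand bound is ~~Q = 0.06.
The residuum of the Łukasiewicz t-norm gives the supremum: min(1, 1 − 0.80 + 0.06).
1 − 0.80 + 0.06 = 0.26, so t = min(1, 0.26) = 0.26.
Check: 0.80 & 0.26 = max(0, 0.06) = 0.06 ≤ 0.06.

0.26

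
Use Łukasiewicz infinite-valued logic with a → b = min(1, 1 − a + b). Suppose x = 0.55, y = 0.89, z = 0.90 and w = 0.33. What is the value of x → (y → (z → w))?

z → w = min(1, 1 − 0.90 + 0.33) = min(1, 0.43) = 0.43
y → (z → w) = min(1, 1 − 0.89 + 0.43) = min(1, 0.54) = 0.54
x → (y → (z → w)) = min(1, 1 − 0.55 + 0.54) = min(1, 0.99) = 0.99

0.99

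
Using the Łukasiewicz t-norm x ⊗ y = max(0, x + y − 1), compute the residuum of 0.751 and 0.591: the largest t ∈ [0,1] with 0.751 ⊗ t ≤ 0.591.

The residuum of the Łukasiewicz t-norm gives the supremum: min(1, 1 − 0.751 + 0.591).
1 − 0.751 + 0.591 = 0.840, so t = min(1, 0.840) = 0.840.
Check: 0.751 ⊗ 0.840 = max(0, 0.591) = 0.591 ≤ 0.591.

0.840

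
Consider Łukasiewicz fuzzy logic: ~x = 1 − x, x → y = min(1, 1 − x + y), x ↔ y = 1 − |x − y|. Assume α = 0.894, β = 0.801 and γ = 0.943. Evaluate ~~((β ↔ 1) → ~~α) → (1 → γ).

β ↔ 1 = 1 − |0.801 − 1.000| = 1 − 0.199 = 0.801
~α = 1 − 0.894 = 0.106
~~α = 1 − 0.106 = 0.894
(β ↔ 1) → ~~α = min(1, 1 − 0.801 + 0.894) = min(1, 1.093) = 1.000
~((β ↔ 1) → ~~α) = 1 − 1.000 = 0.000
~~((β ↔ 1) → ~~α) = 1 − 0.000 = 1.000
1 → γ = min(1, 1 − 1.000 + 0.943) = min(1, 0.943) = 0.943
~~((β ↔ 1) → ~~α) → (1 → γ) = min(1, 1 − 1.000 + 0.943) = min(1, 0.943) = 0.943

0.943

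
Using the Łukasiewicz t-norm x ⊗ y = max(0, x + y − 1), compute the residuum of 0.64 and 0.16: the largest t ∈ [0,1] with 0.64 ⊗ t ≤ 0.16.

0.52

The residuum of the Łukasiewicz t-norm gives the supremum: min(1, 1 − 0.64 + 0.16).
1 − 0.64 + 0.16 = 0.52, so t = min(1, 0.52) = 0.52.
Check: 0.64 ⊗ 0.52 = max(0, 0.16) = 0.16 ≤ 0.16.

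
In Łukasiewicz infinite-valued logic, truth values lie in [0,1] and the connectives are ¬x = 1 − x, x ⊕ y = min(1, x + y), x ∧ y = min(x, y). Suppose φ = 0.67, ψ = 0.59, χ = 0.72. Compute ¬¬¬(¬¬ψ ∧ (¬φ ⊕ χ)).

¬ψ = 1 − 0.59 = 0.41
¬¬ψ = 1 − 0.41 = 0.59
¬φ = 1 − 0.67 = 0.33
¬φ ⊕ χ = min(1, 0.33 + 0.72) = min(1, 1.05) = 1.00
¬¬ψ ∧ (¬φ ⊕ χ) = min(0.59, 1.00) = 0.59
¬(¬¬ψ ∧ (¬φ ⊕ χ)) = 1 − 0.59 = 0.41
¬¬(¬¬ψ ∧ (¬φ ⊕ χ)) = 1 − 0.41 = 0.59
¬¬¬(¬¬ψ ∧ (¬φ ⊕ χ)) = 1 − 0.59 = 0.41

0.41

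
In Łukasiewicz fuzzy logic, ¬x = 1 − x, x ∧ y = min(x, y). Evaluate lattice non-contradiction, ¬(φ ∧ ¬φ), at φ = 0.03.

¬φ = 1 − 0.03 = 0.97
φ ∧ ¬φ = min(0.03, 0.97) = 0.03
¬(φ ∧ ¬φ) = 1 − 0.03 = 0.97
(The value 0.97 < 1 shows this instance is not satisfied; not a Ł∞-tautology — its value is 1 − min(a, 1−a).)

0.97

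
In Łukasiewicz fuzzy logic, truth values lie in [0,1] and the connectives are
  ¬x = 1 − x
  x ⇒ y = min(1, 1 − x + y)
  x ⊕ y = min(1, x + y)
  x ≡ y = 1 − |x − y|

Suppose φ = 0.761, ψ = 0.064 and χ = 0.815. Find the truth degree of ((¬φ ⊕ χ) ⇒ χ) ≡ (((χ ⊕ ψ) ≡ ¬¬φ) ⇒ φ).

0.936

¬φ = 1 − 0.761 = 0.239
¬φ ⊕ χ = min(1, 0.239 + 0.815) = min(1, 1.054) = 1.000
(¬φ ⊕ χ) ⇒ χ = min(1, 1 − 1.000 + 0.815) = min(1, 0.815) = 0.815
χ ⊕ ψ = min(1, 0.815 + 0.064) = min(1, 0.879) = 0.879
¬¬φ = 1 − 0.239 = 0.761
(χ ⊕ ψ) ≡ ¬¬φ = 1 − |0.879 − 0.761| = 1 − 0.118 = 0.882
((χ ⊕ ψ) ≡ ¬¬φ) ⇒ φ = min(1, 1 − 0.882 + 0.761) = min(1, 0.879) = 0.879
((¬φ ⊕ χ) ⇒ χ) ≡ (((χ ⊕ ψ) ≡ ¬¬φ) ⇒ φ) = 1 − |0.815 − 0.879| = 1 − 0.064 = 0.936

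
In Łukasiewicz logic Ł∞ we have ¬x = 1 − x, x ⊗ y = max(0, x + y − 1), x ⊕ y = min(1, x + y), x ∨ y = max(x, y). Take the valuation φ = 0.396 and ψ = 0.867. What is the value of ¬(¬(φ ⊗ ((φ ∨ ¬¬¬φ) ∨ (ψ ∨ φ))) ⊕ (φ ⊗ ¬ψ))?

0.263

¬φ = 1 − 0.396 = 0.604
¬¬φ = 1 − 0.604 = 0.396
¬¬¬φ = 1 − 0.396 = 0.604
φ ∨ ¬¬¬φ = max(0.396, 0.604) = 0.604
ψ ∨ φ = max(0.867, 0.396) = 0.867
(φ ∨ ¬¬¬φ) ∨ (ψ ∨ φ) = max(0.604, 0.867) = 0.867
φ ⊗ ((φ ∨ ¬¬¬φ) ∨ (ψ ∨ φ)) = max(0, 0.396 + 0.867 − 1) = max(0, 0.263) = 0.263
¬(φ ⊗ ((φ ∨ ¬¬¬φ) ∨ (ψ ∨ φ))) = 1 − 0.263 = 0.737
¬ψ = 1 − 0.867 = 0.133
φ ⊗ ¬ψ = max(0, 0.396 + 0.133 − 1) = max(0, -0.471) = 0.000
¬(φ ⊗ ((φ ∨ ¬¬¬φ) ∨ (ψ ∨ φ))) ⊕ (φ ⊗ ¬ψ) = min(1, 0.737 + 0.000) = min(1, 0.737) = 0.737
¬(¬(φ ⊗ ((φ ∨ ¬¬¬φ) ∨ (ψ ∨ φ))) ⊕ (φ ⊗ ¬ψ)) = 1 − 0.737 = 0.263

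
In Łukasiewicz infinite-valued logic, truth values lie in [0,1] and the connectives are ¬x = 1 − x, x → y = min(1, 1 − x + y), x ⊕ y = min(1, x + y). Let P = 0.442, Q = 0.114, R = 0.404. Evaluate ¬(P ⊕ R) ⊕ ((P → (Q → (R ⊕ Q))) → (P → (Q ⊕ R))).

P ⊕ R = min(1, 0.442 + 0.404) = min(1, 0.846) = 0.846
¬(P ⊕ R) = 1 − 0.846 = 0.154
R ⊕ Q = min(1, 0.404 + 0.114) = min(1, 0.518) = 0.518
Q → (R ⊕ Q) = min(1, 1 − 0.114 + 0.518) = min(1, 1.404) = 1.000
P → (Q → (R ⊕ Q)) = min(1, 1 − 0.442 + 1.000) = min(1, 1.558) = 1.000
Q ⊕ R = min(1, 0.114 + 0.404) = min(1, 0.518) = 0.518
P → (Q ⊕ R) = min(1, 1 − 0.442 + 0.518) = min(1, 1.076) = 1.000
(P → (Q → (R ⊕ Q))) → (P → (Q ⊕ R)) = min(1, 1 − 1.000 + 1.000) = min(1, 1.000) = 1.000
¬(P ⊕ R) ⊕ ((P → (Q → (R ⊕ Q))) → (P → (Q ⊕ R))) = min(1, 0.154 + 1.000) = min(1, 1.154) = 1.000

1.000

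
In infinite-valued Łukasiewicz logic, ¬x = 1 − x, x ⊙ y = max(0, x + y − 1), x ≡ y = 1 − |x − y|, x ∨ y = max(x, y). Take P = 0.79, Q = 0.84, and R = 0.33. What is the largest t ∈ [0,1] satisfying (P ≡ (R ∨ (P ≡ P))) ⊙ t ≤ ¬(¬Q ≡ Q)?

0.89

P ≡ P = 1 − |0.79 − 0.79| = 1 − 0.00 = 1.00
R ∨ (P ≡ P) = max(0.33, 1.00) = 1.00
P ≡ (R ∨ (P ≡ P)) = 1 − |0.79 − 1.00| = 1 − 0.21 = 0.79
So the left factor is P ≡ (R ∨ (P ≡ P)) = 0.79.
¬Q = 1 − 0.84 = 0.16
¬Q ≡ Q = 1 − |0.16 − 0.84| = 1 − 0.68 = 0.32
¬(¬Q ≡ Q) = 1 − 0.32 = 0.68
So the right-hand bound is ¬(¬Q ≡ Q) = 0.68.
The residuum of the Łukasiewicz t-norm gives the supremum: min(1, 1 − 0.79 + 0.68).
1 − 0.79 + 0.68 = 0.89, so t = min(1, 0.89) = 0.89.
Check: 0.79 ⊙ 0.89 = max(0, 0.68) = 0.68 ≤ 0.68.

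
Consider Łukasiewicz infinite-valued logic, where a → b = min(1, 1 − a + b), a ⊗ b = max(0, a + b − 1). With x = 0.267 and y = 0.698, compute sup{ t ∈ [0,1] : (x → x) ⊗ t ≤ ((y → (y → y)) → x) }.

0.267

x → x = min(1, 1 − 0.267 + 0.267) = min(1, 1.000) = 1.000
So the left factor is x → x = 1.000.
y → y = min(1, 1 − 0.698 + 0.698) = min(1, 1.000) = 1.000
y → (y → y) = min(1, 1 − 0.698 + 1.000) = min(1, 1.302) = 1.000
(y → (y → y)) → x = min(1, 1 − 1.000 + 0.267) = min(1, 0.267) = 0.267
So the right-hand bound is (y → (y → y)) → x = 0.267.
The residuum of the Łukasiewicz t-norm gives the supremum: min(1, 1 − 1.000 + 0.267).
1 − 1.000 + 0.267 = 0.267, so t = min(1, 0.267) = 0.267.
Check: 1.000 ⊗ 0.267 = max(0, 0.267) = 0.267 ≤ 0.267.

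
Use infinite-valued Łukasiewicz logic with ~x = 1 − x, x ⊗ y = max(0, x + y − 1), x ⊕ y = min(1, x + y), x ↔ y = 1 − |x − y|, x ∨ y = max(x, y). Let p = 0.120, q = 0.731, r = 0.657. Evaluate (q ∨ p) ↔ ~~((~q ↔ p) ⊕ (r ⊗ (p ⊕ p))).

q ∨ p = max(0.731, 0.120) = 0.731
~q = 1 − 0.731 = 0.269
~q ↔ p = 1 − |0.269 − 0.120| = 1 − 0.149 = 0.851
p ⊕ p = min(1, 0.120 + 0.120) = min(1, 0.240) = 0.240
r ⊗ (p ⊕ p) = max(0, 0.657 + 0.240 − 1) = max(0, -0.103) = 0.000
(~q ↔ p) ⊕ (r ⊗ (p ⊕ p)) = min(1, 0.851 + 0.000) = min(1, 0.851) = 0.851
~((~q ↔ p) ⊕ (r ⊗ (p ⊕ p))) = 1 − 0.851 = 0.149
~~((~q ↔ p) ⊕ (r ⊗ (p ⊕ p))) = 1 − 0.149 = 0.851
(q ∨ p) ↔ ~~((~q ↔ p) ⊕ (r ⊗ (p ⊕ p))) = 1 − |0.731 − 0.851| = 1 − 0.120 = 0.880

0.880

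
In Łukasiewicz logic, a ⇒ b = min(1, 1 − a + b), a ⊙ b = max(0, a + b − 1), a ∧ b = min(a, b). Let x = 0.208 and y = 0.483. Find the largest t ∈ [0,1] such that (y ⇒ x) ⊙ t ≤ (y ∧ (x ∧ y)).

0.483

y ⇒ x = min(1, 1 − 0.483 + 0.208) = min(1, 0.725) = 0.725
So the left factor is y ⇒ x = 0.725.
x ∧ y = min(0.208, 0.483) = 0.208
y ∧ (x ∧ y) = min(0.483, 0.208) = 0.208
So the right-hand bound is y ∧ (x ∧ y) = 0.208.
The residuum of the Łukasiewicz t-norm gives the supremum: min(1, 1 − 0.725 + 0.208).
1 − 0.725 + 0.208 = 0.483, so t = min(1, 0.483) = 0.483.
Check: 0.725 ⊙ 0.483 = max(0, 0.208) = 0.208 ≤ 0.208.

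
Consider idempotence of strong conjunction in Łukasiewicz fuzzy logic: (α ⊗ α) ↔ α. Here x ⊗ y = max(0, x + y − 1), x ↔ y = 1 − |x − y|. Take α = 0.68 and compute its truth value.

α ⊗ α = max(0, 0.68 + 0.68 − 1) = max(0, 0.36) = 0.36
(α ⊗ α) ↔ α = 1 − |0.36 − 0.68| = 1 − 0.32 = 0.68
(The value 0.68 < 1 shows this instance is not satisfied; fails in Ł∞ since a ⊗ a = max(0, 2a−1) ≠ a in general.)

0.68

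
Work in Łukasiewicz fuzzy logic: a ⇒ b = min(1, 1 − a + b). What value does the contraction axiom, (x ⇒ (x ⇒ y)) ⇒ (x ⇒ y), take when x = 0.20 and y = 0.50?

1.00

x ⇒ y = min(1, 1 − 0.20 + 0.50) = min(1, 1.30) = 1.00
x ⇒ (x ⇒ y) = min(1, 1 − 0.20 + 1.00) = min(1, 1.80) = 1.00
(x ⇒ (x ⇒ y)) ⇒ (x ⇒ y) = min(1, 1 − 1.00 + 1.00) = min(1, 1.00) = 1.00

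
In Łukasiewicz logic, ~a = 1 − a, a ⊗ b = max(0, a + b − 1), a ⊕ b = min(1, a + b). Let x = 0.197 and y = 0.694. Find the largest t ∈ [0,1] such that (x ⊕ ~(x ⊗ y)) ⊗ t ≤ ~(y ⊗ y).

x ⊗ y = max(0, 0.197 + 0.694 − 1) = max(0, -0.109) = 0.000
~(x ⊗ y) = 1 − 0.000 = 1.000
x ⊕ ~(x ⊗ y) = min(1, 0.197 + 1.000) = min(1, 1.197) = 1.000
So the left factor is x ⊕ ~(x ⊗ y) = 1.000.
y ⊗ y = max(0, 0.694 + 0.694 − 1) = max(0, 0.388) = 0.388
~(y ⊗ y) = 1 − 0.388 = 0.612
So the right-hand bound is ~(y ⊗ y) = 0.612.
The residuum of the Łukasiewicz t-norm gives the supremum: min(1, 1 − 1.000 + 0.612).
1 − 1.000 + 0.612 = 0.612, so t = min(1, 0.612) = 0.612.
Check: 1.000 ⊗ 0.612 = max(0, 0.612) = 0.612 ≤ 0.612.

0.612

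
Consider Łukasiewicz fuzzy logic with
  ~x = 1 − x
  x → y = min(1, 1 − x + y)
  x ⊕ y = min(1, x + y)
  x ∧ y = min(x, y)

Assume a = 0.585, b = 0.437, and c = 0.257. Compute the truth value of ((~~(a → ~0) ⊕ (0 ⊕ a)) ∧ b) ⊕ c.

0.694

~0 = 1 − 0.000 = 1.000
a → ~0 = min(1, 1 − 0.585 + 1.000) = min(1, 1.415) = 1.000
~(a → ~0) = 1 − 1.000 = 0.000
~~(a → ~0) = 1 − 0.000 = 1.000
0 ⊕ a = min(1, 0.000 + 0.585) = min(1, 0.585) = 0.585
~~(a → ~0) ⊕ (0 ⊕ a) = min(1, 1.000 + 0.585) = min(1, 1.585) = 1.000
(~~(a → ~0) ⊕ (0 ⊕ a)) ∧ b = min(1.000, 0.437) = 0.437
((~~(a → ~0) ⊕ (0 ⊕ a)) ∧ b) ⊕ c = min(1, 0.437 + 0.257) = min(1, 0.694) = 0.694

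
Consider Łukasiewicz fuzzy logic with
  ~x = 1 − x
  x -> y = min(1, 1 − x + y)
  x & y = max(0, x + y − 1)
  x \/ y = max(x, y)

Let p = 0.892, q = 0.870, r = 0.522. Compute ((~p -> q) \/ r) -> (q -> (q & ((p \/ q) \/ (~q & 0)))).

0.892

~p = 1 − 0.892 = 0.108
~p -> q = min(1, 1 − 0.108 + 0.870) = min(1, 1.762) = 1.000
(~p -> q) \/ r = max(1.000, 0.522) = 1.000
p \/ q = max(0.892, 0.870) = 0.892
~q = 1 − 0.870 = 0.130
~q & 0 = max(0, 0.130 + 0.000 − 1) = max(0, -0.870) = 0.000
(p \/ q) \/ (~q & 0) = max(0.892, 0.000) = 0.892
q & ((p \/ q) \/ (~q & 0)) = max(0, 0.870 + 0.892 − 1) = max(0, 0.762) = 0.762
q -> (q & ((p \/ q) \/ (~q & 0))) = min(1, 1 − 0.870 + 0.762) = min(1, 0.892) = 0.892
((~p -> q) \/ r) -> (q -> (q & ((p \/ q) \/ (~q & 0)))) = min(1, 1 − 1.000 + 0.892) = min(1, 0.892) = 0.892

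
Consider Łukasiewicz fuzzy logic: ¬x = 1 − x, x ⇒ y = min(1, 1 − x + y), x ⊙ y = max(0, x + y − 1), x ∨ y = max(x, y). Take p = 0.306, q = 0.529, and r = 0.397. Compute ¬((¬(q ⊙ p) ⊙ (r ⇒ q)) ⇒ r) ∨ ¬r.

q ⊙ p = max(0, 0.529 + 0.306 − 1) = max(0, -0.165) = 0.000
¬(q ⊙ p) = 1 − 0.000 = 1.000
r ⇒ q = min(1, 1 − 0.397 + 0.529) = min(1, 1.132) = 1.000
¬(q ⊙ p) ⊙ (r ⇒ q) = max(0, 1.000 + 1.000 − 1) = max(0, 1.000) = 1.000
(¬(q ⊙ p) ⊙ (r ⇒ q)) ⇒ r = min(1, 1 − 1.000 + 0.397) = min(1, 0.397) = 0.397
¬((¬(q ⊙ p) ⊙ (r ⇒ q)) ⇒ r) = 1 − 0.397 = 0.603
¬r = 1 − 0.397 = 0.603
¬((¬(q ⊙ p) ⊙ (r ⇒ q)) ⇒ r) ∨ ¬r = max(0.603, 0.603) = 0.603

0.603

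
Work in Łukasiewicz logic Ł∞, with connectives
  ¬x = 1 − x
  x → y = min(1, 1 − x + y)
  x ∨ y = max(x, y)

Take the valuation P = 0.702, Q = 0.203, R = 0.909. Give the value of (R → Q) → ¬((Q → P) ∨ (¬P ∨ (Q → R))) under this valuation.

0.706

R → Q = min(1, 1 − 0.909 + 0.203) = min(1, 0.294) = 0.294
Q → P = min(1, 1 − 0.203 + 0.702) = min(1, 1.499) = 1.000
¬P = 1 − 0.702 = 0.298
Q → R = min(1, 1 − 0.203 + 0.909) = min(1, 1.706) = 1.000
¬P ∨ (Q → R) = max(0.298, 1.000) = 1.000
(Q → P) ∨ (¬P ∨ (Q → R)) = max(1.000, 1.000) = 1.000
¬((Q → P) ∨ (¬P ∨ (Q → R))) = 1 − 1.000 = 0.000
(R → Q) → ¬((Q → P) ∨ (¬P ∨ (Q → R))) = min(1, 1 − 0.294 + 0.000) = min(1, 0.706) = 0.706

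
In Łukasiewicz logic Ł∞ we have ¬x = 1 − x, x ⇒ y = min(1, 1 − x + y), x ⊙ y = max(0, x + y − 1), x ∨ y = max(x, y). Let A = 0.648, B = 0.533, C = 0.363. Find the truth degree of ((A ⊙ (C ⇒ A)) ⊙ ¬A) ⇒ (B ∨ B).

C ⇒ A = min(1, 1 − 0.363 + 0.648) = min(1, 1.285) = 1.000
A ⊙ (C ⇒ A) = max(0, 0.648 + 1.000 − 1) = max(0, 0.648) = 0.648
¬A = 1 − 0.648 = 0.352
(A ⊙ (C ⇒ A)) ⊙ ¬A = max(0, 0.648 + 0.352 − 1) = max(0, 0.000) = 0.000
B ∨ B = max(0.533, 0.533) = 0.533
((A ⊙ (C ⇒ A)) ⊙ ¬A) ⇒ (B ∨ B) = min(1, 1 − 0.000 + 0.533) = min(1, 1.533) = 1.000

1.000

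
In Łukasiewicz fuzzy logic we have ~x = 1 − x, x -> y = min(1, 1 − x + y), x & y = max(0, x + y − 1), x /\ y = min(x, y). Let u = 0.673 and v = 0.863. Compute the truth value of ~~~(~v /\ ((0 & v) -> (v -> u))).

0.863

~v = 1 − 0.863 = 0.137
0 & v = max(0, 0.000 + 0.863 − 1) = max(0, -0.137) = 0.000
v -> u = min(1, 1 − 0.863 + 0.673) = min(1, 0.810) = 0.810
(0 & v) -> (v -> u) = min(1, 1 − 0.000 + 0.810) = min(1, 1.810) = 1.000
~v /\ ((0 & v) -> (v -> u)) = min(0.137, 1.000) = 0.137
~(~v /\ ((0 & v) -> (v -> u))) = 1 − 0.137 = 0.863
~~(~v /\ ((0 & v) -> (v -> u))) = 1 − 0.863 = 0.137
~~~(~v /\ ((0 & v) -> (v -> u))) = 1 − 0.137 = 0.863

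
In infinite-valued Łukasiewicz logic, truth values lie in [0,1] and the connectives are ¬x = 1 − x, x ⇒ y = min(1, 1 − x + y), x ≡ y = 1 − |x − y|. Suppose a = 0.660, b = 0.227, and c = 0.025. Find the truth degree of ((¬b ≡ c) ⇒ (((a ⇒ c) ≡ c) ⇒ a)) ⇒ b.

¬b = 1 − 0.227 = 0.773
¬b ≡ c = 1 − |0.773 − 0.025| = 1 − 0.748 = 0.252
a ⇒ c = min(1, 1 − 0.660 + 0.025) = min(1, 0.365) = 0.365
(a ⇒ c) ≡ c = 1 − |0.365 − 0.025| = 1 − 0.340 = 0.660
((a ⇒ c) ≡ c) ⇒ a = min(1, 1 − 0.660 + 0.660) = min(1, 1.000) = 1.000
(¬b ≡ c) ⇒ (((a ⇒ c) ≡ c) ⇒ a) = min(1, 1 − 0.252 + 1.000) = min(1, 1.748) = 1.000
((¬b ≡ c) ⇒ (((a ⇒ c) ≡ c) ⇒ a)) ⇒ b = min(1, 1 − 1.000 + 0.227) = min(1, 0.227) = 0.227

0.227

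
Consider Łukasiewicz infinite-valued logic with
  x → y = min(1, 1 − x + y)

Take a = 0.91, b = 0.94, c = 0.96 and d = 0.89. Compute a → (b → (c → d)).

1.00

c → d = min(1, 1 − 0.96 + 0.89) = min(1, 0.93) = 0.93
b → (c → d) = min(1, 1 − 0.94 + 0.93) = min(1, 0.99) = 0.99
a → (b → (c → d)) = min(1, 1 − 0.91 + 0.99) = min(1, 1.08) = 1.00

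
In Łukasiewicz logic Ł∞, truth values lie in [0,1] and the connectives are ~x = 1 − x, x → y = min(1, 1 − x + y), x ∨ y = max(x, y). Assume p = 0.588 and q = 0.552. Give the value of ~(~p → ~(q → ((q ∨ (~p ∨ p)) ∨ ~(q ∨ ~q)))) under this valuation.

~p = 1 − 0.588 = 0.412
~p ∨ p = max(0.412, 0.588) = 0.588
q ∨ (~p ∨ p) = max(0.552, 0.588) = 0.588
~q = 1 − 0.552 = 0.448
q ∨ ~q = max(0.552, 0.448) = 0.552
~(q ∨ ~q) = 1 − 0.552 = 0.448
(q ∨ (~p ∨ p)) ∨ ~(q ∨ ~q) = max(0.588, 0.448) = 0.588
q → ((q ∨ (~p ∨ p)) ∨ ~(q ∨ ~q)) = min(1, 1 − 0.552 + 0.588) = min(1, 1.036) = 1.000
~(q → ((q ∨ (~p ∨ p)) ∨ ~(q ∨ ~q))) = 1 − 1.000 = 0.000
~p → ~(q → ((q ∨ (~p ∨ p)) ∨ ~(q ∨ ~q))) = min(1, 1 − 0.412 + 0.000) = min(1, 0.588) = 0.588
~(~p → ~(q → ((q ∨ (~p ∨ p)) ∨ ~(q ∨ ~q)))) = 1 − 0.588 = 0.412

0.412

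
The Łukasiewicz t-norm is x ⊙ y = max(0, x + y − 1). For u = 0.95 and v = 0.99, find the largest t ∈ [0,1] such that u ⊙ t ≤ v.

The residuum of the Łukasiewicz t-norm gives the supremum: min(1, 1 − 0.95 + 0.99).
1 − 0.95 + 0.99 = 1.04, so t = min(1, 1.04) = 1.00.
Check: 0.95 ⊙ 1.00 = max(0, 0.95) = 0.95 ≤ 0.99.

1.00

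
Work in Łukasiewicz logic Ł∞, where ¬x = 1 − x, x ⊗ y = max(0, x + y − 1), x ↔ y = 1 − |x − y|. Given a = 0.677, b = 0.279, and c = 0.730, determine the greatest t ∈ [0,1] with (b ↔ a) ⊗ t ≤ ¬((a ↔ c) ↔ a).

0.668

b ↔ a = 1 − |0.279 − 0.677| = 1 − 0.398 = 0.602
So the left factor is b ↔ a = 0.602.
a ↔ c = 1 − |0.677 − 0.730| = 1 − 0.053 = 0.947
(a ↔ c) ↔ a = 1 − |0.947 − 0.677| = 1 − 0.270 = 0.730
¬((a ↔ c) ↔ a) = 1 − 0.730 = 0.270
So the right-hand bound is ¬((a ↔ c) ↔ a) = 0.270.
The residuum of the Łukasiewicz t-norm gives the supremum: min(1, 1 − 0.602 + 0.270).
1 − 0.602 + 0.270 = 0.668, so t = min(1, 0.668) = 0.668.
Check: 0.602 ⊗ 0.668 = max(0, 0.270) = 0.270 ≤ 0.270.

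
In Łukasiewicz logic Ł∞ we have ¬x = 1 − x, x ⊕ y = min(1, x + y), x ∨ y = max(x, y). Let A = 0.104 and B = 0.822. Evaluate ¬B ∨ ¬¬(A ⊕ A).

¬B = 1 − 0.822 = 0.178
A ⊕ A = min(1, 0.104 + 0.104) = min(1, 0.208) = 0.208
¬(A ⊕ A) = 1 − 0.208 = 0.792
¬¬(A ⊕ A) = 1 − 0.792 = 0.208
¬B ∨ ¬¬(A ⊕ A) = max(0.178, 0.208) = 0.208

0.208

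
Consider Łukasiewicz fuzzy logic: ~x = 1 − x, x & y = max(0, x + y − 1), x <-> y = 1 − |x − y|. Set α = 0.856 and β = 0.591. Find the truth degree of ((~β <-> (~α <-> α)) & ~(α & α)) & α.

~β = 1 − 0.591 = 0.409
~α = 1 − 0.856 = 0.144
~α <-> α = 1 − |0.144 − 0.856| = 1 − 0.712 = 0.288
~β <-> (~α <-> α) = 1 − |0.409 − 0.288| = 1 − 0.121 = 0.879
α & α = max(0, 0.856 + 0.856 − 1) = max(0, 0.712) = 0.712
~(α & α) = 1 − 0.712 = 0.288
(~β <-> (~α <-> α)) & ~(α & α) = max(0, 0.879 + 0.288 − 1) = max(0, 0.167) = 0.167
((~β <-> (~α <-> α)) & ~(α & α)) & α = max(0, 0.167 + 0.856 − 1) = max(0, 0.023) = 0.023

0.023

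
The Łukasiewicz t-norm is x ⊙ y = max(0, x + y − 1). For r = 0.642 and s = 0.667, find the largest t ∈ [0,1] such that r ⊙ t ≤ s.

1.000

The residuum of the Łukasiewicz t-norm gives the supremum: min(1, 1 − 0.642 + 0.667).
1 − 0.642 + 0.667 = 1.025, so t = min(1, 1.025) = 1.000.
Check: 0.642 ⊙ 1.000 = max(0, 0.642) = 0.642 ≤ 0.667.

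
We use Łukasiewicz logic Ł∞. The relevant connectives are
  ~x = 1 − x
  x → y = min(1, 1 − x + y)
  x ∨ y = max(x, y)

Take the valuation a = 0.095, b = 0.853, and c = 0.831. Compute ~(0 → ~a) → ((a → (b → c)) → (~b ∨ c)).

1.000

~a = 1 − 0.095 = 0.905
0 → ~a = min(1, 1 − 0.000 + 0.905) = min(1, 1.905) = 1.000
~(0 → ~a) = 1 − 1.000 = 0.000
b → c = min(1, 1 − 0.853 + 0.831) = min(1, 0.978) = 0.978
a → (b → c) = min(1, 1 − 0.095 + 0.978) = min(1, 1.883) = 1.000
~b = 1 − 0.853 = 0.147
~b ∨ c = max(0.147, 0.831) = 0.831
(a → (b → c)) → (~b ∨ c) = min(1, 1 − 1.000 + 0.831) = min(1, 0.831) = 0.831
~(0 → ~a) → ((a → (b → c)) → (~b ∨ c)) = min(1, 1 − 0.000 + 0.831) = min(1, 1.831) = 1.000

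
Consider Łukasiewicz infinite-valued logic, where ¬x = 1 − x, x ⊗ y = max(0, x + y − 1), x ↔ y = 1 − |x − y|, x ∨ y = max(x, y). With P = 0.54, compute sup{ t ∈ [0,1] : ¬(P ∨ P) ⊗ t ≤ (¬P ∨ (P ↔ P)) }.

1.00

P ∨ P = max(0.54, 0.54) = 0.54
¬(P ∨ P) = 1 − 0.54 = 0.46
So the left factor is ¬(P ∨ P) = 0.46.
¬P = 1 − 0.54 = 0.46
P ↔ P = 1 − |0.54 − 0.54| = 1 − 0.00 = 1.00
¬P ∨ (P ↔ P) = max(0.46, 1.00) = 1.00
So the right-hand bound is ¬P ∨ (P ↔ P) = 1.00.
The residuum of the Łukasiewicz t-norm gives the supremum: min(1, 1 − 0.46 + 1.00).
1 − 0.46 + 1.00 = 1.54, so t = min(1, 1.54) = 1.00.
Check: 0.46 ⊗ 1.00 = max(0, 0.46) = 0.46 ≤ 1.00.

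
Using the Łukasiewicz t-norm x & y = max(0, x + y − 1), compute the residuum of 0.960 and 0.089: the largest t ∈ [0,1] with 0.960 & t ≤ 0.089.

0.129

The residuum of the Łukasiewicz t-norm gives the supremum: min(1, 1 − 0.960 + 0.089).
1 − 0.960 + 0.089 = 0.129, so t = min(1, 0.129) = 0.129.
Check: 0.960 & 0.129 = max(0, 0.089) = 0.089 ≤ 0.089.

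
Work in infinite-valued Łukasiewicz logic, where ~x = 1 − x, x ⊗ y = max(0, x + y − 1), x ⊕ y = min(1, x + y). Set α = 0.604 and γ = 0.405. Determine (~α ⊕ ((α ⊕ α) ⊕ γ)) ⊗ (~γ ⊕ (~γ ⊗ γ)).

~α = 1 − 0.604 = 0.396
α ⊕ α = min(1, 0.604 + 0.604) = min(1, 1.208) = 1.000
(α ⊕ α) ⊕ γ = min(1, 1.000 + 0.405) = min(1, 1.405) = 1.000
~α ⊕ ((α ⊕ α) ⊕ γ) = min(1, 0.396 + 1.000) = min(1, 1.396) = 1.000
~γ = 1 − 0.405 = 0.595
~γ ⊗ γ = max(0, 0.595 + 0.405 − 1) = max(0, 0.000) = 0.000
~γ ⊕ (~γ ⊗ γ) = min(1, 0.595 + 0.000) = min(1, 0.595) = 0.595
(~α ⊕ ((α ⊕ α) ⊕ γ)) ⊗ (~γ ⊕ (~γ ⊗ γ)) = max(0, 1.000 + 0.595 − 1) = max(0, 0.595) = 0.595

0.595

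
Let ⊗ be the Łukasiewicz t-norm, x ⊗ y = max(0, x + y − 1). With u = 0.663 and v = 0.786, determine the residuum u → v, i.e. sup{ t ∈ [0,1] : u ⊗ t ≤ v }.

1.000

The residuum of the Łukasiewicz t-norm gives the supremum: min(1, 1 − 0.663 + 0.786).
1 − 0.663 + 0.786 = 1.123, so t = min(1, 1.123) = 1.000.
Check: 0.663 ⊗ 1.000 = max(0, 0.663) = 0.663 ≤ 0.786.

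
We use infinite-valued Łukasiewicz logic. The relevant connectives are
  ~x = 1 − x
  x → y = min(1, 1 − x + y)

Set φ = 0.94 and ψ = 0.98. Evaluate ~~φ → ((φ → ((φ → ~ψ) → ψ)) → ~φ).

~φ = 1 − 0.94 = 0.06
~~φ = 1 − 0.06 = 0.94
~ψ = 1 − 0.98 = 0.02
φ → ~ψ = min(1, 1 − 0.94 + 0.02) = min(1, 0.08) = 0.08
(φ → ~ψ) → ψ = min(1, 1 − 0.08 + 0.98) = min(1, 1.90) = 1.00
φ → ((φ → ~ψ) → ψ) = min(1, 1 − 0.94 + 1.00) = min(1, 1.06) = 1.00
(φ → ((φ → ~ψ) → ψ)) → ~φ = min(1, 1 − 1.00 + 0.06) = min(1, 0.06) = 0.06
~~φ → ((φ → ((φ → ~ψ) → ψ)) → ~φ) = min(1, 1 − 0.94 + 0.06) = min(1, 0.12) = 0.12

0.12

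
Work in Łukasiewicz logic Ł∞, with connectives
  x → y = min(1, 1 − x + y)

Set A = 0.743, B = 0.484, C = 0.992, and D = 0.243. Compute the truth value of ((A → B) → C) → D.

0.243

A → B = min(1, 1 − 0.743 + 0.484) = min(1, 0.741) = 0.741
(A → B) → C = min(1, 1 − 0.741 + 0.992) = min(1, 1.251) = 1.000
((A → B) → C) → D = min(1, 1 − 1.000 + 0.243) = min(1, 0.243) = 0.243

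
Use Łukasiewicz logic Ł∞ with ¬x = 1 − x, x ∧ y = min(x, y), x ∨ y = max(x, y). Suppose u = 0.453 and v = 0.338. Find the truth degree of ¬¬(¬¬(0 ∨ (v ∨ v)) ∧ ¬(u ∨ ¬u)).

0.338

v ∨ v = max(0.338, 0.338) = 0.338
0 ∨ (v ∨ v) = max(0.000, 0.338) = 0.338
¬(0 ∨ (v ∨ v)) = 1 − 0.338 = 0.662
¬¬(0 ∨ (v ∨ v)) = 1 − 0.662 = 0.338
¬u = 1 − 0.453 = 0.547
u ∨ ¬u = max(0.453, 0.547) = 0.547
¬(u ∨ ¬u) = 1 − 0.547 = 0.453
¬¬(0 ∨ (v ∨ v)) ∧ ¬(u ∨ ¬u) = min(0.338, 0.453) = 0.338
¬(¬¬(0 ∨ (v ∨ v)) ∧ ¬(u ∨ ¬u)) = 1 − 0.338 = 0.662
¬¬(¬¬(0 ∨ (v ∨ v)) ∧ ¬(u ∨ ¬u)) = 1 − 0.662 = 0.338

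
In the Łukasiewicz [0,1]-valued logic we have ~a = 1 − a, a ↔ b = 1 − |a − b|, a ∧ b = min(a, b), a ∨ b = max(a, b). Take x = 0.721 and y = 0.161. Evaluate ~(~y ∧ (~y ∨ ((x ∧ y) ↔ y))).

0.161

~y = 1 − 0.161 = 0.839
x ∧ y = min(0.721, 0.161) = 0.161
(x ∧ y) ↔ y = 1 − |0.161 − 0.161| = 1 − 0.000 = 1.000
~y ∨ ((x ∧ y) ↔ y) = max(0.839, 1.000) = 1.000
~y ∧ (~y ∨ ((x ∧ y) ↔ y)) = min(0.839, 1.000) = 0.839
~(~y ∧ (~y ∨ ((x ∧ y) ↔ y))) = 1 − 0.839 = 0.161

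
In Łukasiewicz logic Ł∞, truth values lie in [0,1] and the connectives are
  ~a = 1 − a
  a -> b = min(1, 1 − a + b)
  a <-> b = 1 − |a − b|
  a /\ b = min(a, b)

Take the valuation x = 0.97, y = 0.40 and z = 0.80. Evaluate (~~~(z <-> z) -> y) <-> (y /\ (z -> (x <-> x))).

0.40

z <-> z = 1 − |0.80 − 0.80| = 1 − 0.00 = 1.00
~(z <-> z) = 1 − 1.00 = 0.00
~~(z <-> z) = 1 − 0.00 = 1.00
~~~(z <-> z) = 1 − 1.00 = 0.00
~~~(z <-> z) -> y = min(1, 1 − 0.00 + 0.40) = min(1, 1.40) = 1.00
x <-> x = 1 − |0.97 − 0.97| = 1 − 0.00 = 1.00
z -> (x <-> x) = min(1, 1 − 0.80 + 1.00) = min(1, 1.20) = 1.00
y /\ (z -> (x <-> x)) = min(0.40, 1.00) = 0.40
(~~~(z <-> z) -> y) <-> (y /\ (z -> (x <-> x))) = 1 − |1.00 − 0.40| = 1 − 0.60 = 0.40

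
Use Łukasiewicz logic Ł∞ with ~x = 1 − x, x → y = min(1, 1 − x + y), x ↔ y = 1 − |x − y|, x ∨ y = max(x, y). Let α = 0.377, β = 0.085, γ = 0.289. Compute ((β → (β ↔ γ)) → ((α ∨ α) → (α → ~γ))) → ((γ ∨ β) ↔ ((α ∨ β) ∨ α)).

0.912

β ↔ γ = 1 − |0.085 − 0.289| = 1 − 0.204 = 0.796
β → (β ↔ γ) = min(1, 1 − 0.085 + 0.796) = min(1, 1.711) = 1.000
α ∨ α = max(0.377, 0.377) = 0.377
~γ = 1 − 0.289 = 0.711
α → ~γ = min(1, 1 − 0.377 + 0.711) = min(1, 1.334) = 1.000
(α ∨ α) → (α → ~γ) = min(1, 1 − 0.377 + 1.000) = min(1, 1.623) = 1.000
(β → (β ↔ γ)) → ((α ∨ α) → (α → ~γ)) = min(1, 1 − 1.000 + 1.000) = min(1, 1.000) = 1.000
γ ∨ β = max(0.289, 0.085) = 0.289
α ∨ β = max(0.377, 0.085) = 0.377
(α ∨ β) ∨ α = max(0.377, 0.377) = 0.377
(γ ∨ β) ↔ ((α ∨ β) ∨ α) = 1 − |0.289 − 0.377| = 1 − 0.088 = 0.912
((β → (β ↔ γ)) → ((α ∨ α) → (α → ~γ))) → ((γ ∨ β) ↔ ((α ∨ β) ∨ α)) = min(1, 1 − 1.000 + 0.912) = min(1, 0.912) = 0.912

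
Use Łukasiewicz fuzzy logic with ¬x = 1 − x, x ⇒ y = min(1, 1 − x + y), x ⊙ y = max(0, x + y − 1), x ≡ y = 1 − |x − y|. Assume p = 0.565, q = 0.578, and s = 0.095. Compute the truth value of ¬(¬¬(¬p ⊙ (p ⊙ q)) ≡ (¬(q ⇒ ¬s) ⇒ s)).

¬p = 1 − 0.565 = 0.435
p ⊙ q = max(0, 0.565 + 0.578 − 1) = max(0, 0.143) = 0.143
¬p ⊙ (p ⊙ q) = max(0, 0.435 + 0.143 − 1) = max(0, -0.422) = 0.000
¬(¬p ⊙ (p ⊙ q)) = 1 − 0.000 = 1.000
¬¬(¬p ⊙ (p ⊙ q)) = 1 − 1.000 = 0.000
¬s = 1 − 0.095 = 0.905
q ⇒ ¬s = min(1, 1 − 0.578 + 0.905) = min(1, 1.327) = 1.000
¬(q ⇒ ¬s) = 1 − 1.000 = 0.000
¬(q ⇒ ¬s) ⇒ s = min(1, 1 − 0.000 + 0.095) = min(1, 1.095) = 1.000
¬¬(¬p ⊙ (p ⊙ q)) ≡ (¬(q ⇒ ¬s) ⇒ s) = 1 − |0.000 − 1.000| = 1 − 1.000 = 0.000
¬(¬¬(¬p ⊙ (p ⊙ q)) ≡ (¬(q ⇒ ¬s) ⇒ s)) = 1 − 0.000 = 1.000

1.000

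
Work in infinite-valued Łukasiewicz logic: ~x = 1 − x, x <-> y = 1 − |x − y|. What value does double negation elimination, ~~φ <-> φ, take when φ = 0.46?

1.00

~φ = 1 − 0.46 = 0.54
~~φ = 1 − 0.54 = 0.46
~~φ <-> φ = 1 − |0.46 − 0.46| = 1 − 0.00 = 1.00
(As expected: always 1 in Ł∞ since negation is involutive.)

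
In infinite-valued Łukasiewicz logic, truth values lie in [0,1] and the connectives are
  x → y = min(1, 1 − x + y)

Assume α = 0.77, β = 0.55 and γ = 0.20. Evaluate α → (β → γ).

0.88

β → γ = min(1, 1 − 0.55 + 0.20) = min(1, 0.65) = 0.65
α → (β → γ) = min(1, 1 − 0.77 + 0.65) = min(1, 0.88) = 0.88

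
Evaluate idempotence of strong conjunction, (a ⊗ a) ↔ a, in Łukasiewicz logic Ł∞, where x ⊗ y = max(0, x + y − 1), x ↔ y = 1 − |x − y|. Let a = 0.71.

0.71

a ⊗ a = max(0, 0.71 + 0.71 − 1) = max(0, 0.42) = 0.42
(a ⊗ a) ↔ a = 1 − |0.42 − 0.71| = 1 − 0.29 = 0.71
(The value 0.71 < 1 shows this instance is not satisfied; fails in Ł∞ since a ⊗ a = max(0, 2a−1) ≠ a in general.)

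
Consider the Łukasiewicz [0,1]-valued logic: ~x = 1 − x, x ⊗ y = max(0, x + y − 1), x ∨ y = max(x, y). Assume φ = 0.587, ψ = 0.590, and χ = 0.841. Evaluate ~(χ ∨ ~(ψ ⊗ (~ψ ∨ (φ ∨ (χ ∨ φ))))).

0.159

~ψ = 1 − 0.590 = 0.410
χ ∨ φ = max(0.841, 0.587) = 0.841
φ ∨ (χ ∨ φ) = max(0.587, 0.841) = 0.841
~ψ ∨ (φ ∨ (χ ∨ φ)) = max(0.410, 0.841) = 0.841
ψ ⊗ (~ψ ∨ (φ ∨ (χ ∨ φ))) = max(0, 0.590 + 0.841 − 1) = max(0, 0.431) = 0.431
~(ψ ⊗ (~ψ ∨ (φ ∨ (χ ∨ φ)))) = 1 − 0.431 = 0.569
χ ∨ ~(ψ ⊗ (~ψ ∨ (φ ∨ (χ ∨ φ)))) = max(0.841, 0.569) = 0.841
~(χ ∨ ~(ψ ⊗ (~ψ ∨ (φ ∨ (χ ∨ φ))))) = 1 − 0.841 = 0.159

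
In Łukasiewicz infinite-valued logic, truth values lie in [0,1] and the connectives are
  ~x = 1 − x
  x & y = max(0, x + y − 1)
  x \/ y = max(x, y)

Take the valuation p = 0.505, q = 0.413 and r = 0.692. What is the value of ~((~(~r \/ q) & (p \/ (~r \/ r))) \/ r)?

0.308

~r = 1 − 0.692 = 0.308
~r \/ q = max(0.308, 0.413) = 0.413
~(~r \/ q) = 1 − 0.413 = 0.587
~r \/ r = max(0.308, 0.692) = 0.692
p \/ (~r \/ r) = max(0.505, 0.692) = 0.692
~(~r \/ q) & (p \/ (~r \/ r)) = max(0, 0.587 + 0.692 − 1) = max(0, 0.279) = 0.279
(~(~r \/ q) & (p \/ (~r \/ r))) \/ r = max(0.279, 0.692) = 0.692
~((~(~r \/ q) & (p \/ (~r \/ r))) \/ r) = 1 − 0.692 = 0.308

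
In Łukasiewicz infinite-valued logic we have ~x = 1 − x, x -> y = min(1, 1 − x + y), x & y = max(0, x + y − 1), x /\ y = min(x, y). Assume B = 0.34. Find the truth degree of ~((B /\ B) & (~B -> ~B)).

B /\ B = min(0.34, 0.34) = 0.34
~B = 1 − 0.34 = 0.66
~B -> ~B = min(1, 1 − 0.66 + 0.66) = min(1, 1.00) = 1.00
(B /\ B) & (~B -> ~B) = max(0, 0.34 + 1.00 − 1) = max(0, 0.34) = 0.34
~((B /\ B) & (~B -> ~B)) = 1 − 0.34 = 0.66

0.66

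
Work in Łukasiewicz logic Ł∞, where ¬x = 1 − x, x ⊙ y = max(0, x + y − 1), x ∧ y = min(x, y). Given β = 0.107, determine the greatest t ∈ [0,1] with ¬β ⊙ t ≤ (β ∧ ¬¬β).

0.214

¬β = 1 − 0.107 = 0.893
So the left factor is ¬β = 0.893.
¬¬β = 1 − 0.893 = 0.107
β ∧ ¬¬β = min(0.107, 0.107) = 0.107
So the right-hand bound is β ∧ ¬¬β = 0.107.
The residuum of the Łukasiewicz t-norm gives the supremum: min(1, 1 − 0.893 + 0.107).
1 − 0.893 + 0.107 = 0.214, so t = min(1, 0.214) = 0.214.
Check: 0.893 ⊙ 0.214 = max(0, 0.107) = 0.107 ≤ 0.107.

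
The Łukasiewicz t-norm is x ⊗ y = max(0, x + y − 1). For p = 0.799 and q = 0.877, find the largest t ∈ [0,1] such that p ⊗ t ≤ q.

The residuum of the Łukasiewicz t-norm gives the supremum: min(1, 1 − 0.799 + 0.877).
1 − 0.799 + 0.877 = 1.078, so t = min(1, 1.078) = 1.000.
Check: 0.799 ⊗ 1.000 = max(0, 0.799) = 0.799 ≤ 0.877.

1.000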